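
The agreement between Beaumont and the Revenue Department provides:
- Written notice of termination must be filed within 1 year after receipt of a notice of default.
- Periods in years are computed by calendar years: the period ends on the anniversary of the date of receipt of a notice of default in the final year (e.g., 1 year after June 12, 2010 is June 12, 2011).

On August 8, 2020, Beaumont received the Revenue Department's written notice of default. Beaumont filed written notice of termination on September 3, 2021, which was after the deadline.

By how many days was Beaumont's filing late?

1 year after August 8, 2020 is August 8, 2021.
The deadline is August 8, 2021; from August 8, 2021 to September 3, 2021 is 26 days.

26 days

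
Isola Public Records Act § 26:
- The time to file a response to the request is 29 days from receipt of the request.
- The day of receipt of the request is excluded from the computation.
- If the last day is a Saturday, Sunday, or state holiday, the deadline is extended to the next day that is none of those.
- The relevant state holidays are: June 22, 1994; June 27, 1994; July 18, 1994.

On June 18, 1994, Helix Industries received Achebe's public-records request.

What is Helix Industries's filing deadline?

July 19, 1994

29 days after June 18, 1994 is July 17, 1994.
July 17, 1994 is Sunday; July 18, 1994 is a listed holiday. The next qualifying day is July 19, 1994.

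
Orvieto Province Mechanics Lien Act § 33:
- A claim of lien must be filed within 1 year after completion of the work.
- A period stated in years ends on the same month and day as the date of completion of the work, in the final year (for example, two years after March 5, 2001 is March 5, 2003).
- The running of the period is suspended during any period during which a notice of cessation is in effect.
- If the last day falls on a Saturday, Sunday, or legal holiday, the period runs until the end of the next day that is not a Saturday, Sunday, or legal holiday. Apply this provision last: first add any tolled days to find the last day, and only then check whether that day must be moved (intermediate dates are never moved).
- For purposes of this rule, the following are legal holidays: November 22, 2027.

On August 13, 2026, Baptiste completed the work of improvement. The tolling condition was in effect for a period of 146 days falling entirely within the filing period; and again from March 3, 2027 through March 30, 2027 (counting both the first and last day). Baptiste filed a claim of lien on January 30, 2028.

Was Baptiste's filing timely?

Yes

1 year after August 13, 2026 is August 13, 2027.
Tolling adds 146 days: August 13, 2027 + 146 days = January 6, 2028.
From March 3, 2027 through March 30, 2027 inclusive is 28 days; tolling adds 28 days: January 6, 2028 + 28 days = February 3, 2028.
February 3, 2028 is a Thursday and not a legal holiday, so no extension applies.
The deadline is February 3, 2028; the filing on January 30, 2028 is on or before that date.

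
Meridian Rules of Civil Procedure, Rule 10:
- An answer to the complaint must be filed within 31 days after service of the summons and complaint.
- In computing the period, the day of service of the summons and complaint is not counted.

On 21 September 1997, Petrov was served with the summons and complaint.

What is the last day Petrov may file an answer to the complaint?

31 days after 21 September 1997 is October 22, 1997.

October 22, 1997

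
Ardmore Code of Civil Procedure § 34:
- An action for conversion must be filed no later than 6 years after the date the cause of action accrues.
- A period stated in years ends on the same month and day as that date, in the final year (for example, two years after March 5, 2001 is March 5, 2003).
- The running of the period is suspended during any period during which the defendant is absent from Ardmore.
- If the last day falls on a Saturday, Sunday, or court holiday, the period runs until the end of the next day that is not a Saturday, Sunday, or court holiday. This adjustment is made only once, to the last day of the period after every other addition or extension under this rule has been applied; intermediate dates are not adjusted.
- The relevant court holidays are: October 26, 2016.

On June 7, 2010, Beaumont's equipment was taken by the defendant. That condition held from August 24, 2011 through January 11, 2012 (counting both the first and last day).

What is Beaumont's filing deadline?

October 27, 2016

6 years after June 7, 2010 is June 7, 2016.
From August 24, 2011 through January 11, 2012 inclusive is 141 days; tolling adds 141 days: June 7, 2016 + 141 days = October 26, 2016.
October 26, 2016 is a listed holiday. The next qualifying day is October 27, 2016.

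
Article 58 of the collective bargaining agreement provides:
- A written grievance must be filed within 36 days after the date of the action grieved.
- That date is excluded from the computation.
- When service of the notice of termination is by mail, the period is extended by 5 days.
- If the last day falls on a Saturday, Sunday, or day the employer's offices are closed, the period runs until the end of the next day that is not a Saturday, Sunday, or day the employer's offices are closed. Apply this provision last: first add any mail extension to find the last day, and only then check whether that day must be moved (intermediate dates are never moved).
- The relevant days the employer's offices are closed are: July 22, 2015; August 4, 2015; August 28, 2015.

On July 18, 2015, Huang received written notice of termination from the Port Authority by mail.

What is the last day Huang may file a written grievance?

36 days after July 18, 2015 is August 23, 2015.
Service was by mail, adding 5 days: August 23, 2015 + 5 days = August 28, 2015.
August 28, 2015 is a listed holiday; August 29, 2015 is Saturday; August 30, 2015 is Sunday. The next qualifying day is August 31, 2015.

August 31, 2015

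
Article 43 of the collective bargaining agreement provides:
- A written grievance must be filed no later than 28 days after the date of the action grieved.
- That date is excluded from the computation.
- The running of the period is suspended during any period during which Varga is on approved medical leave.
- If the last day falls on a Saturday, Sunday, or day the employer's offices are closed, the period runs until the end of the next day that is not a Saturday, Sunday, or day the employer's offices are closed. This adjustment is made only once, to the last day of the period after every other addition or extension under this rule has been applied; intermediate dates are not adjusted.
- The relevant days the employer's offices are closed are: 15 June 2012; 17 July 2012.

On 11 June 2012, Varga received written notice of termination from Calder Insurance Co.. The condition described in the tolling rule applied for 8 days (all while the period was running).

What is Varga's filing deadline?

July 18, 2012

28 days after 11 June 2012 is July 9, 2012.
Tolling adds 8 days: July 9, 2012 + 8 days = July 17, 2012.
July 17, 2012 is a listed holiday. The next qualifying day is July 18, 2012.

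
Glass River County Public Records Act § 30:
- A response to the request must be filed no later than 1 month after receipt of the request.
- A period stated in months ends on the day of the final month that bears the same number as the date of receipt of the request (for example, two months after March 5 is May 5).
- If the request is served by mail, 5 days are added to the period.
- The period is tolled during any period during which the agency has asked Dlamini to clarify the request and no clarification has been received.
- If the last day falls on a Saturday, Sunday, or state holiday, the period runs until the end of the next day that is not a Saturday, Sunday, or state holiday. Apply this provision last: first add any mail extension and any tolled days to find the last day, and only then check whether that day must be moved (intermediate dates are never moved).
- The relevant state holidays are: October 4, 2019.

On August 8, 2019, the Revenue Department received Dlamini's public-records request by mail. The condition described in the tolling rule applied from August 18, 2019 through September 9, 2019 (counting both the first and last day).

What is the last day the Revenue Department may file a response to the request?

1 month after August 8, 2019 is September 8, 2019.
Service was by mail, adding 5 days: September 8, 2019 + 5 days = September 13, 2019.
From August 18, 2019 through September 9, 2019 inclusive is 23 days; tolling adds 23 days: September 13, 2019 + 23 days = October 6, 2019.
October 6, 2019 is Sunday. The next qualifying day is October 7, 2019.

October 7, 2019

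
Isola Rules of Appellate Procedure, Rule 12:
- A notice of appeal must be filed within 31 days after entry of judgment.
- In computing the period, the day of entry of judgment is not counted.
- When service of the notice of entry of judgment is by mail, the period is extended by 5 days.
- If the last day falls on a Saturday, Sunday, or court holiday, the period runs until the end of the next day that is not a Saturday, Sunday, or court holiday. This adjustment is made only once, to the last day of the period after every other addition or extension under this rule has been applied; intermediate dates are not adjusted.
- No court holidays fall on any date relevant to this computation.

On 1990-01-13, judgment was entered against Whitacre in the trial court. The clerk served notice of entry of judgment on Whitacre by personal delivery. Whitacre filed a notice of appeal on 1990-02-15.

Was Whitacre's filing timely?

31 days after 1990-01-13 is February 13, 1990.
Service was not by mail, so no mail extension applies.
February 13, 1990 is a Tuesday and not a court holiday, so no extension applies.
The deadline is February 13, 1990; the filing on February 15, 1990 is after that date.

No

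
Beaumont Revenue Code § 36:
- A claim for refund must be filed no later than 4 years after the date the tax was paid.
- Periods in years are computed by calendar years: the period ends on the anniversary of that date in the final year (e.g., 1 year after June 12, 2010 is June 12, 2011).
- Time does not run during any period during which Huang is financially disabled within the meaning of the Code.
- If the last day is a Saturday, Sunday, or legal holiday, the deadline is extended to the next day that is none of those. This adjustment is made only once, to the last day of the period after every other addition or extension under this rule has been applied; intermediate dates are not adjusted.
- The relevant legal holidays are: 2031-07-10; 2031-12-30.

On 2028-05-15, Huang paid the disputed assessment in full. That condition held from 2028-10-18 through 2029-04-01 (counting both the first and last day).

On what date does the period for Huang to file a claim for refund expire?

October 28, 2032

4 years after 2028-05-15 is May 15, 2032.
From October 18, 2028 through April 1, 2029 inclusive is 166 days; tolling adds 166 days: May 15, 2032 + 166 days = October 28, 2032.
October 28, 2032 is a Thursday and not a legal holiday, so no extension applies.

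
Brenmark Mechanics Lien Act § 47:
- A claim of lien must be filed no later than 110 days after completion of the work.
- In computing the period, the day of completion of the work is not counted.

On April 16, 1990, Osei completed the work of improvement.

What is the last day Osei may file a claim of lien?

110 days after April 16, 1990 is August 4, 1990.

August 4, 1990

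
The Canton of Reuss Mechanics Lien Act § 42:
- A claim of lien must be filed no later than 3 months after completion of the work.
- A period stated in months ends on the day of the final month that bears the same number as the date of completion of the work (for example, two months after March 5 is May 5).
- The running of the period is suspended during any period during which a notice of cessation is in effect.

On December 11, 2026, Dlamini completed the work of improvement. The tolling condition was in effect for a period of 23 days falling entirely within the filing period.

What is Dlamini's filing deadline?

April 3, 2027

3 months after December 11, 2026 is March 11, 2027.
Tolling adds 23 days: March 11, 2027 + 23 days = April 3, 2027.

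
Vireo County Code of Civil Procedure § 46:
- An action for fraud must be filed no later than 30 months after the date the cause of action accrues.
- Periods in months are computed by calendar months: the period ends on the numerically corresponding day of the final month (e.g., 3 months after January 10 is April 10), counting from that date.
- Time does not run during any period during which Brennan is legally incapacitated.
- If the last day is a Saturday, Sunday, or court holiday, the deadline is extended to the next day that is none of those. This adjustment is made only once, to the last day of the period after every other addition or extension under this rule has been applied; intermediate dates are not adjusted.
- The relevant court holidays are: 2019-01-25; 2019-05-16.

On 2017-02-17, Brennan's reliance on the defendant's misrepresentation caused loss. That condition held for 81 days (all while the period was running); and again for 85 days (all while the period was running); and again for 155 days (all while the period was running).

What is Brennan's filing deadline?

July 3, 2020

30 months after 2017-02-17 is August 17, 2019.
Tolling adds 81 days: August 17, 2019 + 81 days = November 6, 2019.
Tolling adds 85 days: November 6, 2019 + 85 days = January 30, 2020.
Tolling adds 155 days: January 30, 2020 + 155 days = July 3, 2020.
July 3, 2020 is a Friday and not a court holiday, so no extension applies.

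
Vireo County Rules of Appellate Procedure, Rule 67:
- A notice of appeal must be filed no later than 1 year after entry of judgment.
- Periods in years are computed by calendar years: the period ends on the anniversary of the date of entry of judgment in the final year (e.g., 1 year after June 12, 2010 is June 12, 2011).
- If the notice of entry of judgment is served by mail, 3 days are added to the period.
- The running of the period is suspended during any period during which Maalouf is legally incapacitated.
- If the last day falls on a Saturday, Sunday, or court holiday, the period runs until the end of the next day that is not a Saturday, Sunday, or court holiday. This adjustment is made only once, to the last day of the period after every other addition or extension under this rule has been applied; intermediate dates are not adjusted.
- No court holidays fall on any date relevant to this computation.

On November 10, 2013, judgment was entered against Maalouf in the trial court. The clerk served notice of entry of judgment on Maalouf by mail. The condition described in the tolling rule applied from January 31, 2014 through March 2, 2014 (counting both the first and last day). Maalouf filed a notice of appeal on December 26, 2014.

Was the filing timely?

No

1 year after November 10, 2013 is November 10, 2014.
Service was by mail, adding 3 days: November 10, 2014 + 3 days = November 13, 2014.
From January 31, 2014 through March 2, 2014 inclusive is 31 days; tolling adds 31 days: November 13, 2014 + 31 days = December 14, 2014.
December 14, 2014 is Sunday. The next qualifying day is December 15, 2014.
The deadline is December 15, 2014; the filing on December 26, 2014 is after that date.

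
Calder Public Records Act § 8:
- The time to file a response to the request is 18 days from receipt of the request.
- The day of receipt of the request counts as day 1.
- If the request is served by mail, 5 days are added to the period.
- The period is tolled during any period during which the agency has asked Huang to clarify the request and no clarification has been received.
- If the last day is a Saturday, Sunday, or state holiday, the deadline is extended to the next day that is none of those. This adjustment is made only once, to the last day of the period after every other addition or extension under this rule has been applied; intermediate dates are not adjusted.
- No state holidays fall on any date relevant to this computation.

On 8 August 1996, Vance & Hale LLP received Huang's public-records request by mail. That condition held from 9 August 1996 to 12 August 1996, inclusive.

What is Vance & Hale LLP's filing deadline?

Counting 8 August 1996 as day 1, day 18 is August 25, 1996.
Service was by mail, adding 5 days: August 25, 1996 + 5 days = August 30, 1996.
From August 9, 1996 through August 12, 1996 inclusive is 4 days; tolling adds 4 days: August 30, 1996 + 4 days = September 3, 1996.
September 3, 1996 is a Tuesday and not a state holiday, so no extension applies.

September 3, 1996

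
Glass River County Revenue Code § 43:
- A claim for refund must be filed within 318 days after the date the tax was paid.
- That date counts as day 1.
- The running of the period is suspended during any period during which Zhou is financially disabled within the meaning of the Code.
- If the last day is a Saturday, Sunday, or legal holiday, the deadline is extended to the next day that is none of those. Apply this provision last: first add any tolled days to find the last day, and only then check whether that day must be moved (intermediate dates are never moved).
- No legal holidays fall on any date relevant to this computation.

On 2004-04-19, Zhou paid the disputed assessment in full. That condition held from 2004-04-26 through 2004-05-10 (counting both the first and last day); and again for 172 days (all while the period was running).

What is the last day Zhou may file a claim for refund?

Counting 2004-04-19 as day 1, day 318 is March 2, 2005.
From April 26, 2004 through May 10, 2004 inclusive is 15 days; tolling adds 15 days: March 2, 2005 + 15 days = March 17, 2005.
Tolling adds 172 days: March 17, 2005 + 172 days = September 5, 2005.
September 5, 2005 is a Monday and not a legal holiday, so no extension applies.

September 5, 2005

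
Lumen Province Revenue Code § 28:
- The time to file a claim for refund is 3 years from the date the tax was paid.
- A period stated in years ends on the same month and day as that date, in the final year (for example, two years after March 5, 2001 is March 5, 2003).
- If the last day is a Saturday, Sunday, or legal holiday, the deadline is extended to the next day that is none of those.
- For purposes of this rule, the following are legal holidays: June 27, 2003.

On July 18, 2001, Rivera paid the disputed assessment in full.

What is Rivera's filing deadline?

July 19, 2004

3 years after July 18, 2001 is July 18, 2004.
July 18, 2004 is Sunday. The next qualifying day is July 19, 2004.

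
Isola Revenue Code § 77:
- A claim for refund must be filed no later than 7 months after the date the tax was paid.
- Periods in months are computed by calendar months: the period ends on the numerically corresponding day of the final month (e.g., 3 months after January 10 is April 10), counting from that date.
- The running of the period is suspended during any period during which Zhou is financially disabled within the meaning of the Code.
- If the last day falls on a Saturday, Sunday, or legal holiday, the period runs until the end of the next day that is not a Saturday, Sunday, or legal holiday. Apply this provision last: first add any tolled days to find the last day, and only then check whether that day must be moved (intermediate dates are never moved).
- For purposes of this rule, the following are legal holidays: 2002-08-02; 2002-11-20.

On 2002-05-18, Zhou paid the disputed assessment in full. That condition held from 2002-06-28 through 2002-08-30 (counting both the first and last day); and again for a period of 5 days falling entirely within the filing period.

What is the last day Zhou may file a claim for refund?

7 months after 2002-05-18 is December 18, 2002.
From June 28, 2002 through August 30, 2002 inclusive is 64 days; tolling adds 64 days: December 18, 2002 + 64 days = February 20, 2003.
Tolling adds 5 days: February 20, 2003 + 5 days = February 25, 2003.
February 25, 2003 is a Tuesday and not a legal holiday, so no extension applies.

February 25, 2003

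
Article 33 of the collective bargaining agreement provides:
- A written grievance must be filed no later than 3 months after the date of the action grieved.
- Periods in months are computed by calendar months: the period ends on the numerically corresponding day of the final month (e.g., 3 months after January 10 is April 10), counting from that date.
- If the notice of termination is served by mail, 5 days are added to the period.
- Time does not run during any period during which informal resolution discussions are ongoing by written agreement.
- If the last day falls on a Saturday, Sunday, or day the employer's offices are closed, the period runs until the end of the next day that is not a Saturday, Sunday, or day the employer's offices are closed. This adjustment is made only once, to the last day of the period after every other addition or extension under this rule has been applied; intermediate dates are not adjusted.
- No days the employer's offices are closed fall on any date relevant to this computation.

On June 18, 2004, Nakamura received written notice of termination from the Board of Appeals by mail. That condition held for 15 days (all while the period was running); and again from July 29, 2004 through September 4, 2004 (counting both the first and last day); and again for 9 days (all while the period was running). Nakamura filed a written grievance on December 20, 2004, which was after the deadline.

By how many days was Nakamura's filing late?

26 days

3 months after June 18, 2004 is September 18, 2004.
Service was by mail, adding 5 days: September 18, 2004 + 5 days = September 23, 2004.
Tolling adds 15 days: September 23, 2004 + 15 days = October 8, 2004.
From July 29, 2004 through September 4, 2004 inclusive is 38 days; tolling adds 38 days: October 8, 2004 + 38 days = November 15, 2004.
Tolling adds 9 days: November 15, 2004 + 9 days = November 24, 2004.
November 24, 2004 is a Wednesday and not a day the employer's offices are closed, so no extension applies.
The deadline is November 24, 2004; from November 24, 2004 to December 20, 2004 is 26 days.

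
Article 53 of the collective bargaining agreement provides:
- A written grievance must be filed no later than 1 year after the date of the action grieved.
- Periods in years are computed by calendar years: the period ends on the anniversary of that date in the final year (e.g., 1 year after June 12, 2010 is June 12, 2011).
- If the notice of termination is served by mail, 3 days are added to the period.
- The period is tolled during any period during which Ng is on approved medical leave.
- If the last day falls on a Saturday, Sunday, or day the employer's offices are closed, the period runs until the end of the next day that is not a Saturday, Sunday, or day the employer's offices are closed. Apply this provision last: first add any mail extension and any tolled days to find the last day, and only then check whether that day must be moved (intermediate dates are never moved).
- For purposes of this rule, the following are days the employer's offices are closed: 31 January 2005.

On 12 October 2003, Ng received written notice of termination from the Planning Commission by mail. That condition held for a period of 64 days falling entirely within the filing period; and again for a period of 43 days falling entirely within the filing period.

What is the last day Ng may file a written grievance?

February 1, 2005

1 year after 12 October 2003 is October 12, 2004.
Service was by mail, adding 3 days: October 12, 2004 + 3 days = October 15, 2004.
Tolling adds 64 days: October 15, 2004 + 64 days = December 18, 2004.
Tolling adds 43 days: December 18, 2004 + 43 days = January 30, 2005.
January 30, 2005 is Sunday; January 31, 2005 is a listed holiday. The next qualifying day is February 1, 2005.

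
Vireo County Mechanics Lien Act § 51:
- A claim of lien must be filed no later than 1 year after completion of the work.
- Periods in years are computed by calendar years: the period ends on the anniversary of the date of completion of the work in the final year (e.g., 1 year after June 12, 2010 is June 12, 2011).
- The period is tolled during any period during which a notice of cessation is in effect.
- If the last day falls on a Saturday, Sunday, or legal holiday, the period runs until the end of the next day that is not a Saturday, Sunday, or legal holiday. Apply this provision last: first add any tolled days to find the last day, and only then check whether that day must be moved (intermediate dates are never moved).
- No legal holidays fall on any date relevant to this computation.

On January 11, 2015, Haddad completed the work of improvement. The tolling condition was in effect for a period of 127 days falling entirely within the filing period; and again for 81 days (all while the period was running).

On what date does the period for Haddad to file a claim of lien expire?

August 8, 2016

1 year after January 11, 2015 is January 11, 2016.
Tolling adds 127 days: January 11, 2016 + 127 days = May 17, 2016.
Tolling adds 81 days: May 17, 2016 + 81 days = August 6, 2016.
August 6, 2016 is Saturday; August 7, 2016 is Sunday. The next qualifying day is August 8, 2016.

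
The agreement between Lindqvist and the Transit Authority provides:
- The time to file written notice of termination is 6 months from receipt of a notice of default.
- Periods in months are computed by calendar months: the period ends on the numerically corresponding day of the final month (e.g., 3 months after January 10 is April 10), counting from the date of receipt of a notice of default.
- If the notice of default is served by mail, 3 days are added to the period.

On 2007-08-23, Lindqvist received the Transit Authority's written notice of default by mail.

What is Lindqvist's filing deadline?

6 months after 2007-08-23 is February 23, 2008.
Service was by mail, adding 3 days: February 23, 2008 + 3 days = February 26, 2008.

February 26, 2008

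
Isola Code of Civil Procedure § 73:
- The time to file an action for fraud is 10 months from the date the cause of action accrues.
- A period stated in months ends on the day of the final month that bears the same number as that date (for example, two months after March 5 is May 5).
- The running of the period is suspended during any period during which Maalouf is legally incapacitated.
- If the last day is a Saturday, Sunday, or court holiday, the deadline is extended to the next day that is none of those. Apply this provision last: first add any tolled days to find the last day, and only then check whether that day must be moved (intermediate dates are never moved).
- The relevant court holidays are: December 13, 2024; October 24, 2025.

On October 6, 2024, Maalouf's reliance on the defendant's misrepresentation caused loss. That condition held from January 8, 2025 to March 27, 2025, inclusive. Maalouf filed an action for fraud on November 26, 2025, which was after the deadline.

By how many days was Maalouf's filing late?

10 months after October 6, 2024 is August 6, 2025.
From January 8, 2025 through March 27, 2025 inclusive is 79 days; tolling adds 79 days: August 6, 2025 + 79 days = October 24, 2025.
October 24, 2025 is a listed holiday; October 25, 2025 is Saturday; October 26, 2025 is Sunday. The next qualifying day is October 27, 2025.
The deadline is October 27, 2025; from October 27, 2025 to November 26, 2025 is 30 days.

30 days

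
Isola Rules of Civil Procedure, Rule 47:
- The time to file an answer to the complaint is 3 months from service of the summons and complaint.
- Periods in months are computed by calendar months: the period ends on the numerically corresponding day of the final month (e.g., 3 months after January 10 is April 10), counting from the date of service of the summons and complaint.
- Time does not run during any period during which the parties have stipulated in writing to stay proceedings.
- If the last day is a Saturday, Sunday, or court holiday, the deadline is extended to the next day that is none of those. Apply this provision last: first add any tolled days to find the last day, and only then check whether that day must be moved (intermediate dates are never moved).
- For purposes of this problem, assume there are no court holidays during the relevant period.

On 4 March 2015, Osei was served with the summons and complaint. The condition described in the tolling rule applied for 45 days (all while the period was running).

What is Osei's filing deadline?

3 months after 4 March 2015 is June 4, 2015.
Tolling adds 45 days: June 4, 2015 + 45 days = July 19, 2015.
July 19, 2015 is Sunday. The next qualifying day is July 20, 2015.

July 20, 2015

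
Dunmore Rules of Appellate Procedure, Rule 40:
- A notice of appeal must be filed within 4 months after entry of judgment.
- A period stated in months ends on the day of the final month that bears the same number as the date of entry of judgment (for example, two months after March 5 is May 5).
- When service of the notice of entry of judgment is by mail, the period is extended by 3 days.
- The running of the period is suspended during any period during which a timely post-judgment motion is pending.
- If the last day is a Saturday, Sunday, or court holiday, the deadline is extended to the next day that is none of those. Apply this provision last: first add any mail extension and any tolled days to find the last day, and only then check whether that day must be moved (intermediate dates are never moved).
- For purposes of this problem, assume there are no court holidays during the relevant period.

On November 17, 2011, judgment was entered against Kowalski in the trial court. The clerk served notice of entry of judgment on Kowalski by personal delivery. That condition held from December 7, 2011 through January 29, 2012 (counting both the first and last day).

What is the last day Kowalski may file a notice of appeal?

May 10, 2012

4 months after November 17, 2011 is March 17, 2012.
Service was not by mail, so no mail extension applies.
From December 7, 2011 through January 29, 2012 inclusive is 54 days; tolling adds 54 days: March 17, 2012 + 54 days = May 10, 2012.
May 10, 2012 is a Thursday and not a court holiday, so no extension applies.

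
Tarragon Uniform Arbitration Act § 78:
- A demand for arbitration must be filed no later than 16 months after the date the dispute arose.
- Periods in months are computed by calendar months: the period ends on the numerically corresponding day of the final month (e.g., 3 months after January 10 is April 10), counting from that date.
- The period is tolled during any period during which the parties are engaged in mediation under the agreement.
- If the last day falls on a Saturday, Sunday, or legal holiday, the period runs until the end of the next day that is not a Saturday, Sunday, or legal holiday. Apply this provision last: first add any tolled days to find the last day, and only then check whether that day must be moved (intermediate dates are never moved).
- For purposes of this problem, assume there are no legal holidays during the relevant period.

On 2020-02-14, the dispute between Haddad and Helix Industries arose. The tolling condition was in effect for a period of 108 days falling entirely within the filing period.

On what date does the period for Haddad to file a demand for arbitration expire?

16 months after 2020-02-14 is June 14, 2021.
Tolling adds 108 days: June 14, 2021 + 108 days = September 30, 2021.
September 30, 2021 is a Thursday and not a legal holiday, so no extension applies.

September 30, 2021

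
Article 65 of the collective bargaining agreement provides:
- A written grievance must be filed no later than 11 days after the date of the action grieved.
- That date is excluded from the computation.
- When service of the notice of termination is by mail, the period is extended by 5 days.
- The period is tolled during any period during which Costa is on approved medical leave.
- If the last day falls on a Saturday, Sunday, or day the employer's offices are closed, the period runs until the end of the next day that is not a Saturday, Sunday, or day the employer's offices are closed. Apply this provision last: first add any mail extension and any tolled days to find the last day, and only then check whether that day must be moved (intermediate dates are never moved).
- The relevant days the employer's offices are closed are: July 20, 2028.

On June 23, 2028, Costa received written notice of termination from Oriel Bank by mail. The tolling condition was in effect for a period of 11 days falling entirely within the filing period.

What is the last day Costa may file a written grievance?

11 days after June 23, 2028 is July 4, 2028.
Service was by mail, adding 5 days: July 4, 2028 + 5 days = July 9, 2028.
Tolling adds 11 days: July 9, 2028 + 11 days = July 20, 2028.
July 20, 2028 is a listed holiday. The next qualifying day is July 21, 2028.

July 21, 2028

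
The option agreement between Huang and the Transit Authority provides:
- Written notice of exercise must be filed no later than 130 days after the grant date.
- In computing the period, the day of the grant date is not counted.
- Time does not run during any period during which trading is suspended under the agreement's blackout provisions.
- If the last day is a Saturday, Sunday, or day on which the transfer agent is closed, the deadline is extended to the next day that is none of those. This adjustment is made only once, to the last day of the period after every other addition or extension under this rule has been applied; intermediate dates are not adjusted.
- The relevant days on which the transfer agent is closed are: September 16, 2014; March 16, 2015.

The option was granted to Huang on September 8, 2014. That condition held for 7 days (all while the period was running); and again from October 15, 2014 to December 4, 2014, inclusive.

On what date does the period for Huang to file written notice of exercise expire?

130 days after September 8, 2014 is January 16, 2015.
Tolling adds 7 days: January 16, 2015 + 7 days = January 23, 2015.
From October 15, 2014 through December 4, 2014 inclusive is 51 days; tolling adds 51 days: January 23, 2015 + 51 days = March 15, 2015.
March 15, 2015 is Sunday; March 16, 2015 is a listed holiday. The next qualifying day is March 17, 2015.

March 17, 2015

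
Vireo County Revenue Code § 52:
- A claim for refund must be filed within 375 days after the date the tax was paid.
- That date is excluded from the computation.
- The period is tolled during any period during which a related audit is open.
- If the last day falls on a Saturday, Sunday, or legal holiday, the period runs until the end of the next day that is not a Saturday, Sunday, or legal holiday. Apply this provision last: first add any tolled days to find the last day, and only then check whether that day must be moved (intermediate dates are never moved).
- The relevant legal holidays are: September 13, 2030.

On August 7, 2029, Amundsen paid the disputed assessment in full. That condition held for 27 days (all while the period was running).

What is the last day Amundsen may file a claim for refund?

375 days after August 7, 2029 is August 17, 2030.
Tolling adds 27 days: August 17, 2030 + 27 days = September 13, 2030.
September 13, 2030 is a listed holiday; September 14, 2030 is Saturday; September 15, 2030 is Sunday. The next qualifying day is September 16, 2030.

September 16, 2030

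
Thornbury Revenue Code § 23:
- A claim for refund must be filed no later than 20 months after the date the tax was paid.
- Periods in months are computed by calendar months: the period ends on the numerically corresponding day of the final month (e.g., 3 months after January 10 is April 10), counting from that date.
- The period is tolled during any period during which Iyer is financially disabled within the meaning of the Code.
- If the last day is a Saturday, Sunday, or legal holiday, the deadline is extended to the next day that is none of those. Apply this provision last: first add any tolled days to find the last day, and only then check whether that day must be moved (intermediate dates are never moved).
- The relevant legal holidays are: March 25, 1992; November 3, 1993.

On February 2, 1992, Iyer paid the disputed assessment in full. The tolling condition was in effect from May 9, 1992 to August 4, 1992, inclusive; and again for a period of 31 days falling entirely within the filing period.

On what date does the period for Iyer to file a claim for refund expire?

20 months after February 2, 1992 is October 2, 1993.
From May 9, 1992 through August 4, 1992 inclusive is 88 days; tolling adds 88 days: October 2, 1993 + 88 days = December 29, 1993.
Tolling adds 31 days: December 29, 1993 + 31 days = January 29, 1994.
January 29, 1994 is Saturday; January 30, 1994 is Sunday. The next qualifying day is January 31, 1994.

January 31, 1994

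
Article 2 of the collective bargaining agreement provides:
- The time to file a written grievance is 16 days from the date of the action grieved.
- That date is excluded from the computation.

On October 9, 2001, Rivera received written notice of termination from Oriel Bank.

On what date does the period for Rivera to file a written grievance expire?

16 days after October 9, 2001 is October 25, 2001.

October 25, 2001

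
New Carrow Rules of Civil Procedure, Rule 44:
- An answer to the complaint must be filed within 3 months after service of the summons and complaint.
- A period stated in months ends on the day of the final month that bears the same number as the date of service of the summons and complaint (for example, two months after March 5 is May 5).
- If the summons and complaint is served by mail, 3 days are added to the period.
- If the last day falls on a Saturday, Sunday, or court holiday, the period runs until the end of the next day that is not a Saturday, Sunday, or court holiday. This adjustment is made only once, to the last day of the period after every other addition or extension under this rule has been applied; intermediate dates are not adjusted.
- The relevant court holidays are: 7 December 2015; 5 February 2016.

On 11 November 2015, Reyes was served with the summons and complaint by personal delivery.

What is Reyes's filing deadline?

3 months after 11 November 2015 is February 11, 2016.
Service was not by mail, so no mail extension applies.
February 11, 2016 is a Thursday and not a court holiday, so no extension applies.

February 11, 2016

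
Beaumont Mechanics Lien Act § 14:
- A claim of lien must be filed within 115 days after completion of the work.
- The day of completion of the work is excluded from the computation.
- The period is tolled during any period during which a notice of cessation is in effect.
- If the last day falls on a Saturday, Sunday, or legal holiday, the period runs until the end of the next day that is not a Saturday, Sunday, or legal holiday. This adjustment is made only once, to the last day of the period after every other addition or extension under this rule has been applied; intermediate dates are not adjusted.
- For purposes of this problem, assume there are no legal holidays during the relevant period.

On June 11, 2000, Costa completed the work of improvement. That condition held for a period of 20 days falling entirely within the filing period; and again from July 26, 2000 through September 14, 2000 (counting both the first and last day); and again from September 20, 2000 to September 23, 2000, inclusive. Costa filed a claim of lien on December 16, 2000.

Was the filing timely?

115 days after June 11, 2000 is October 4, 2000.
Tolling adds 20 days: October 4, 2000 + 20 days = October 24, 2000.
From July 26, 2000 through September 14, 2000 inclusive is 51 days; tolling adds 51 days: October 24, 2000 + 51 days = December 14, 2000.
From September 20, 2000 through September 23, 2000 inclusive is 4 days; tolling adds 4 days: December 14, 2000 + 4 days = December 18, 2000.
December 18, 2000 is a Monday and not a legal holiday, so no extension applies.
The deadline is December 18, 2000; the filing on December 16, 2000 is on or before that date.

Yes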